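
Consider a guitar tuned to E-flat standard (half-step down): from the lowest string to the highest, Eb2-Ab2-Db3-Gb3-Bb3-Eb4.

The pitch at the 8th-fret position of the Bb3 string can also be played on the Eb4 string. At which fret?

Bb3 at fret 8 is Bb3 + 8 semitones = Gb4.
The open Eb4 string is 5 semitones above the open Bb3, so the same pitch on the Eb4 string lies at fret 8 − 5 = 3.

3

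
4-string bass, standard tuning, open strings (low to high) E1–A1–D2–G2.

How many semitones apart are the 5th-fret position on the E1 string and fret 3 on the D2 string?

8 semitones

E1 at fret 5 → A1 (MIDI 33); D2 at fret 3 → F2 (MIDI 41).
33 − 41 = -8, so the two pitches are 8 semitones apart, with F2 the higher.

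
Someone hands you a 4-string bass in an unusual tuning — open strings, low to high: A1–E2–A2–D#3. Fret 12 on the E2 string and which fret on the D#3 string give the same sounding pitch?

Fret 12 on E2 is MIDI 40 + 12 = 52 (E3). On the D#3 string (open MIDI 51), that pitch is 52 − 51 = fret 1.

1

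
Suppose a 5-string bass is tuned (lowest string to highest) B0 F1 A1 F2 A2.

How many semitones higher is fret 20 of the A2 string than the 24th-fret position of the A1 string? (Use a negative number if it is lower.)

A2 at fret 20 → F4 (MIDI 65); A1 at fret 24 → A3 (MIDI 57).
65 − 57 = 8, so the two pitches are 8 semitones apart.

8 semitones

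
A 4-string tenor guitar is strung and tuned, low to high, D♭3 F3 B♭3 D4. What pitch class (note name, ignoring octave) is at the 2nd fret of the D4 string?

E

The open D4 string plus 2 semitones: D–Eb–E.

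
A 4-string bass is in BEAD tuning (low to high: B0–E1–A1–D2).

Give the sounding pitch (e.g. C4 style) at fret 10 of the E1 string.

D2

Each fret is one semitone, so E1 + 10 = D2.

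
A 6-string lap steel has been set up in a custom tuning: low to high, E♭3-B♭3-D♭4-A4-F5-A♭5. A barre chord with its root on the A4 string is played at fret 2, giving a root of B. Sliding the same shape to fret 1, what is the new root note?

B♭

Moving from fret 2 to fret 1 shifts the root by -1 semitone.
B down 1 semitone is B♭.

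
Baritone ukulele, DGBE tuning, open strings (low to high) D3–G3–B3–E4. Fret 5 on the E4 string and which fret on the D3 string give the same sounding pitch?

19

Fret 5 on E4 is MIDI 64 + 5 = 69 (A4). On the D3 string (open MIDI 50), that pitch is 69 − 50 = fret 19.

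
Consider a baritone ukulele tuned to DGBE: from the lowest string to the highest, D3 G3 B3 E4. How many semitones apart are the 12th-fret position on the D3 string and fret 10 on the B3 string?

D3 at fret 12 → D4 (MIDI 62); B3 at fret 10 → A4 (MIDI 69).
62 − 69 = -7, so the two pitches are 7 semitones apart, with A4 the higher.

7 semitones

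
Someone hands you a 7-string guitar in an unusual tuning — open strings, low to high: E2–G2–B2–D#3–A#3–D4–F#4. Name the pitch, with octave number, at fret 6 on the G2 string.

C#3

The open G2 string plus 6 semitones: G–G#–A–A#–B–C–C#.
The walk passes from B into C once, so the octave number goes from 2 to 3.
(Equivalently spelled Db3.)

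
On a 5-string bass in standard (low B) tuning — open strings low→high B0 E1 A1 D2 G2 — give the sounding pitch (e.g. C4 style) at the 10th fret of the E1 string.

D2

E1 is MIDI 28. Adding 10 gives 38, which is D2.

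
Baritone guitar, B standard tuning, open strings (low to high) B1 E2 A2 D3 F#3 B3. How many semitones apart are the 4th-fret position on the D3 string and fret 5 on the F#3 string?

5 semitones

D3 at fret 4 → F#3 (MIDI 54); F#3 at fret 5 → B3 (MIDI 59).
54 − 59 = -5, so the two pitches are 5 semitones apart, with B3 the higher.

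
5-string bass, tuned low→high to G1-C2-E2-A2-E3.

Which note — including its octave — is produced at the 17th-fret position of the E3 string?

E3 is MIDI 52. Adding 17 gives 69, which is A4.

A4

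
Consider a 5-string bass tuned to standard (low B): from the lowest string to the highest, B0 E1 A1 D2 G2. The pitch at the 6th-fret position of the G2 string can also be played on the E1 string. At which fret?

Fret 6 on G2 is MIDI 43 + 6 = 49 (C#3). On the E1 string (open MIDI 28), that pitch is 49 − 28 = fret 21.

21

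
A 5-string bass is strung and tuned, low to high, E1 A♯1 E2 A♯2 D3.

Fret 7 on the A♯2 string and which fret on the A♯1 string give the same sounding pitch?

19

Fret 7 on A♯2 is MIDI 46 + 7 = 53 (F3). On the A♯1 string (open MIDI 34), that pitch is 53 − 34 = fret 19.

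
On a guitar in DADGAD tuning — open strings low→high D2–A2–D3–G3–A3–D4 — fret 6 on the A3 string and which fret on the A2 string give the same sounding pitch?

A3 at fret 6 is A3 + 6 semitones = D#4.
The open A2 string is 12 semitones below the open A3, so the same pitch on the A2 string lies at fret 6 + 12 = 18.

18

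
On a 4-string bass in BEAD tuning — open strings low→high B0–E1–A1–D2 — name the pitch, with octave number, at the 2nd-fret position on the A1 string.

B1

Each fret is one semitone, so A1 + 2 = B1.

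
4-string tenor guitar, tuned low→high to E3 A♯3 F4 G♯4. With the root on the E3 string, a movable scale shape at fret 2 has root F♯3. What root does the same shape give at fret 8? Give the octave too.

C4

Moving from fret 2 to fret 8 shifts the root by 6 semitones.
F♯3 up 6 semitones is C4.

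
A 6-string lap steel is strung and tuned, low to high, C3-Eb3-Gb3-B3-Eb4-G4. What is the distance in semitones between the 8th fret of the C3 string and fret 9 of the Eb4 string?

C3 at fret 8 → Ab3 (MIDI 56); Eb4 at fret 9 → C5 (MIDI 72).
56 − 72 = -16, so the two pitches are 16 semitones apart, with C5 the higher.

16 semitones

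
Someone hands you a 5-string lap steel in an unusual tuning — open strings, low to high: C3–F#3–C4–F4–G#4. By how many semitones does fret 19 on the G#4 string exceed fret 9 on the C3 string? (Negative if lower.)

30 semitones

G#4 at fret 19 → D#6 (MIDI 87); C3 at fret 9 → A3 (MIDI 57).
87 − 57 = 30, so the two pitches are 30 semitones apart.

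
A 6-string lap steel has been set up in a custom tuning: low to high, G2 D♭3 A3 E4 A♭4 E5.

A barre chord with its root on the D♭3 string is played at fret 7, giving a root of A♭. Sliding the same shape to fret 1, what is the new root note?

Moving from fret 7 to fret 1 shifts the root by -6 semitones.
A♭ down 6 semitones is D.

D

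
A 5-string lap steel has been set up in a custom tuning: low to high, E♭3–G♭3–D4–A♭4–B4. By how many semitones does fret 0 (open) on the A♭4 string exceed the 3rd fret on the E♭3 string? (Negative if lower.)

14 semitones

A♭4 at fret 0 → A♭4 (MIDI 68); E♭3 at fret 3 → G♭3 (MIDI 54).
68 − 54 = 14, so the two pitches are 14 semitones apart.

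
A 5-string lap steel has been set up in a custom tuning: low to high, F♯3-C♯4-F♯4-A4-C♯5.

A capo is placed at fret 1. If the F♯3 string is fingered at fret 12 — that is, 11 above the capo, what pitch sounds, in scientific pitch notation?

F♯4

The capo raises the open F♯3 by 1 semitone to G3; fretting 11 more gives F♯3 + 1 + 11 = F♯3 + 12 semitones = F♯4.
(Also written G♭.)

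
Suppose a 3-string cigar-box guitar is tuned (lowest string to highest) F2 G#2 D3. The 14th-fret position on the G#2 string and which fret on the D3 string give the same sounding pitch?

8

G#2 at fret 14 is G#2 + 14 semitones = A#3.
The open D3 string is 6 semitones above the open G#2, so the same pitch on the D3 string lies at fret 14 − 6 = 8.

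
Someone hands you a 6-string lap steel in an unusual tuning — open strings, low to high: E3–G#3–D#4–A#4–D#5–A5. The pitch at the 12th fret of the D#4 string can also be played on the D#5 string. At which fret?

0

D#4 at fret 12 is D#4 + 12 semitones = D#5.
The open D#5 string is 12 semitones above the open D#4, so the same pitch on the D#5 string lies at fret 12 − 12 = 0.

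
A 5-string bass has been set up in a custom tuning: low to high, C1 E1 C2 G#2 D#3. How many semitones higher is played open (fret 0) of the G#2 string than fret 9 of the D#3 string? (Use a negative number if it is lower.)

-16 semitones

G#2 at fret 0 → G#2 (MIDI 44); D#3 at fret 9 → C4 (MIDI 60).
44 − 60 = -16, so the two pitches are 16 semitones apart.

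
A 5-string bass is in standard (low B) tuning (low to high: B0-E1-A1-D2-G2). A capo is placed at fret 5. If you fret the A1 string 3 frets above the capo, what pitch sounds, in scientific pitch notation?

F2

The capo raises the open A1 by 5 semitones to D2; fretting 3 more gives A1 + 5 + 3 = A1 + 8 semitones = F2.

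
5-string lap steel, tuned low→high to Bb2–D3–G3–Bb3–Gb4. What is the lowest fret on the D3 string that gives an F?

3

From D3, count semitones up the chromatic scale until reaching F: D–Eb–E–F — 3 steps.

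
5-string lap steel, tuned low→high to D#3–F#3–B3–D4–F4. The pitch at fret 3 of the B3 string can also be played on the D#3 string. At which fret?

11

B3 at fret 3 is B3 + 3 semitones = D4.
The open D#3 string is 8 semitones below the open B3, so the same pitch on the D#3 string lies at fret 3 + 8 = 11.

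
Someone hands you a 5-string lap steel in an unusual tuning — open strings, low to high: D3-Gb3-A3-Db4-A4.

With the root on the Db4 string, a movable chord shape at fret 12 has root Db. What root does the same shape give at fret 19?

Moving from fret 12 to fret 19 shifts the root by 7 semitones.
Db up 7 semitones is Ab.

Ab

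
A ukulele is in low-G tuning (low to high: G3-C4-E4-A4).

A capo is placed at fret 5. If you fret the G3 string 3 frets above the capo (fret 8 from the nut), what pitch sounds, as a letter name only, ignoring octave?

The capo raises the open G3 by 5 semitones to C4; fretting 3 more gives G3 + 5 + 3 = G3 + 8 semitones, landing on D#.

D#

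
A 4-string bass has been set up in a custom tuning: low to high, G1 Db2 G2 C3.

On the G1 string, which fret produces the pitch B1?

4

B1 is 4 semitones above the open G1 (G–Ab–A–Bb–B), so it sits at fret 4.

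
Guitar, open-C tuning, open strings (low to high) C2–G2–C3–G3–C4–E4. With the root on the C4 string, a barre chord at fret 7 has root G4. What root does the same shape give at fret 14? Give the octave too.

Moving from fret 7 to fret 14 shifts the root by 7 semitones.
G4 up 7 semitones is D5.

D5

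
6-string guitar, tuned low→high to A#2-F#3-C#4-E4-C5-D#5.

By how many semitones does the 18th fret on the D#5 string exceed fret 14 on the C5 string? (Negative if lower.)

7 semitones

D#5 at fret 18 → A6 (MIDI 93); C5 at fret 14 → D6 (MIDI 86).
93 − 86 = 7, so the two pitches are 7 semitones apart.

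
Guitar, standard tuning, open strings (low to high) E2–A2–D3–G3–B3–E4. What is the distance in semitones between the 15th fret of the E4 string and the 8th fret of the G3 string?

E4 at fret 15 → G5 (MIDI 79); G3 at fret 8 → D#4 (MIDI 63).
79 − 63 = 16, so the two pitches are 16 semitones apart, with G5 the higher.

16 semitones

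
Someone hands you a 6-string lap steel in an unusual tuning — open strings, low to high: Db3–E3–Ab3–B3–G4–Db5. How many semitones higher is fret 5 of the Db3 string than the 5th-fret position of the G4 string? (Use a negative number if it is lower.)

-18 semitones

Db3 at fret 5 → Gb3 (MIDI 54); G4 at fret 5 → C5 (MIDI 72).
54 − 72 = -18, so the two pitches are 18 semitones apart.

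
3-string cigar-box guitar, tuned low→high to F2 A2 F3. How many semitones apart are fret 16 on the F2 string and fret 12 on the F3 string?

8 semitones

F2 at fret 16 → A3 (MIDI 57); F3 at fret 12 → F4 (MIDI 65).
57 − 65 = -8, so the two pitches are 8 semitones apart, with F4 the higher.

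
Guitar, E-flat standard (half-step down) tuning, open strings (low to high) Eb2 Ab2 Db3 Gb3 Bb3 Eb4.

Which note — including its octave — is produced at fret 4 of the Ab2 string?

C3

The open Ab2 string plus 4 semitones: Ab–A–Bb–B–C.
The walk passes from B into C once, so the octave number goes from 2 to 3.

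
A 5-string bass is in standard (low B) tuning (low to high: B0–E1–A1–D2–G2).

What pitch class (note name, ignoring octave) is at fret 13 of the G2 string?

G2 is MIDI 43. Adding 13 gives 56; 56 mod 12 = 8, i.e. G#.
(Equivalently spelled Ab.)

G#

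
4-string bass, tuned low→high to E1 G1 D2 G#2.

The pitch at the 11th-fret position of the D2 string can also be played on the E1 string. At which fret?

Fret 11 on D2 is MIDI 38 + 11 = 49 (C#3). On the E1 string (open MIDI 28), that pitch is 49 − 28 = fret 21.

21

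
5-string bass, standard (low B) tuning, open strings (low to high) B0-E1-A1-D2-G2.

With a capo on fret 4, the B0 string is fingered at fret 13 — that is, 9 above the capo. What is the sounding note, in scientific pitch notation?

C2

The capo raises the open B0 by 4 semitones to D♯1; fretting 9 more gives B0 + 4 + 9 = B0 + 13 semitones = C2.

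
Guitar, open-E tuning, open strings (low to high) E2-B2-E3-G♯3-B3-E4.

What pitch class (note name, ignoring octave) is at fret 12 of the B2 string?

B

The open B2 string plus 12 semitones: B–C–C#–D–…–A–A#–B.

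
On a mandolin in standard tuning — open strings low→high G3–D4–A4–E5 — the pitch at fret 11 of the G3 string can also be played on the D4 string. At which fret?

Fret 11 on G3 is MIDI 55 + 11 = 66 (F#4). On the D4 string (open MIDI 62), that pitch is 66 − 62 = fret 4.

4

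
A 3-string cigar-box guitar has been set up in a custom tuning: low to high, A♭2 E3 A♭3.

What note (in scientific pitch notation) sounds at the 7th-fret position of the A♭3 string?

E♭4

Each fret is one semitone, so A♭3 + 7 = E♭4.
(Equivalently spelled D♯4.)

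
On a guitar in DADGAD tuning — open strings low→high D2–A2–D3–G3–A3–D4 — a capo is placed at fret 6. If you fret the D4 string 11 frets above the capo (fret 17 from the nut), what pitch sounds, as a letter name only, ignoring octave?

The capo raises the open D4 by 6 semitones to G#4; fretting 11 more gives D4 + 6 + 11 = D4 + 17 semitones, landing on G.

G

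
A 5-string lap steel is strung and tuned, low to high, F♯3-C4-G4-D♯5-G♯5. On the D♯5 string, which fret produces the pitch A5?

A5 is 6 semitones above the open D♯5 (D#–E–F–F#–G–G#–A), so it sits at fret 6.

6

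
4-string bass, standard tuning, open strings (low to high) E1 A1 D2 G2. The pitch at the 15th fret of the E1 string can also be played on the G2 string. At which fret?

E1 at fret 15 is E1 + 15 semitones = G2.
The open G2 string is 15 semitones above the open E1, so the same pitch on the G2 string lies at fret 15 − 15 = 0.

0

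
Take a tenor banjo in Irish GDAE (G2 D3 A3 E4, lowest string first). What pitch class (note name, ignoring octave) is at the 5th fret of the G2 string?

C

The open G2 string plus 5 semitones: G–G#–A–A#–B–C.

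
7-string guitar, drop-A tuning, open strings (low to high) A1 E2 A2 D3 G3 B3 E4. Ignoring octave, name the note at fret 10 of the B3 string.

The open B3 string plus 10 semitones: B–C–C#–D–…–G–G#–A.

A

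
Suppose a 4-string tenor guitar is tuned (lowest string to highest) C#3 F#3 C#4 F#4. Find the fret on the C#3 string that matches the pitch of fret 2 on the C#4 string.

14

Fret 2 on C#4 is MIDI 61 + 2 = 63 (D#4). On the C#3 string (open MIDI 49), that pitch is 63 − 49 = fret 14.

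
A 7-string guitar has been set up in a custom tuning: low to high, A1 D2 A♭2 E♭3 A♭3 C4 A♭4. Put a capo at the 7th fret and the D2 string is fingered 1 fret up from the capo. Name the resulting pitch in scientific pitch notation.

The capo raises the open D2 by 7 semitones to A2; fretting 1 more gives D2 + 7 + 1 = D2 + 8 semitones = B♭2.

B♭2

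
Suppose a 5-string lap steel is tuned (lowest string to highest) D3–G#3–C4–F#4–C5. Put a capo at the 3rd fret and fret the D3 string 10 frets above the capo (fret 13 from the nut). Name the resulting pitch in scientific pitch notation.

D#4

The capo raises the open D3 by 3 semitones to F3; fretting 10 more gives D3 + 3 + 10 = D3 + 13 semitones = D#4.
(Also written Eb.)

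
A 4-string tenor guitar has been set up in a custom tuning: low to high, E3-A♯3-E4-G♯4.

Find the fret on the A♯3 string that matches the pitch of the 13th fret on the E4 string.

19

Fret 13 on E4 is MIDI 64 + 13 = 77 (F5). On the A♯3 string (open MIDI 58), that pitch is 77 − 58 = fret 19.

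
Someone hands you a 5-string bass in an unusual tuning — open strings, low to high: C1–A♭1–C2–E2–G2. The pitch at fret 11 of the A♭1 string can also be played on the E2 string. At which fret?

3

A♭1 at fret 11 is A♭1 + 11 semitones = G2.
The open E2 string is 8 semitones above the open A♭1, so the same pitch on the E2 string lies at fret 11 − 8 = 3.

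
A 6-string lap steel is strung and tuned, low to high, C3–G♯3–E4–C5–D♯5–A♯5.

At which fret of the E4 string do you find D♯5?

D♯5 is 11 semitones above the open E4 (E–F–F#–G–…–C#–D–D#), so it sits at fret 11.

11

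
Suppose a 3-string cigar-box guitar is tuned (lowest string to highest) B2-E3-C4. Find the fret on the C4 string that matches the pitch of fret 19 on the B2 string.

6

B2 at fret 19 is B2 + 19 semitones = F♯4.
The open C4 string is 13 semitones above the open B2, so the same pitch on the C4 string lies at fret 19 − 13 = 6.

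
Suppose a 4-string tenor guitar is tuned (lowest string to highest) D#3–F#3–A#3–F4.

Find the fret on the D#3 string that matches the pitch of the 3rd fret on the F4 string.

F4 at fret 3 is F4 + 3 semitones = G#4.
The open D#3 string is 14 semitones below the open F4, so the same pitch on the D#3 string lies at fret 3 + 14 = 17.

17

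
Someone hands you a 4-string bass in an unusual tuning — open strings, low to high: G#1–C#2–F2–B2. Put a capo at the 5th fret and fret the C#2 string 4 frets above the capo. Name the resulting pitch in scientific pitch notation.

The capo raises the open C#2 by 5 semitones to F#2; fretting 4 more gives C#2 + 5 + 4 = C#2 + 9 semitones = A#2.

A#2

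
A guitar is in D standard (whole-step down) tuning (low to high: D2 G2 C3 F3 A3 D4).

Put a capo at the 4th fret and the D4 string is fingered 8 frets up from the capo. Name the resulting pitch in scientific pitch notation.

The capo raises the open D4 by 4 semitones to F#4; fretting 8 more gives D4 + 4 + 8 = D4 + 12 semitones = D5.

D5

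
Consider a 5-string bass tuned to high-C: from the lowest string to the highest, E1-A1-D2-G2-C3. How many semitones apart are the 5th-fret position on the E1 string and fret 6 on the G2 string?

16 semitones

E1 at fret 5 → A1 (MIDI 33); G2 at fret 6 → C♯3 (MIDI 49).
33 − 49 = -16, so the two pitches are 16 semitones apart, with C♯3 the higher.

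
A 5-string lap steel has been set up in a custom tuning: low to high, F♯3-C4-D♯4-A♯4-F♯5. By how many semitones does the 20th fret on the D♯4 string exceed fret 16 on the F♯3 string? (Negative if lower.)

13 semitones

D♯4 at fret 20 → B5 (MIDI 83); F♯3 at fret 16 → A♯4 (MIDI 70).
83 − 70 = 13, so the two pitches are 13 semitones apart.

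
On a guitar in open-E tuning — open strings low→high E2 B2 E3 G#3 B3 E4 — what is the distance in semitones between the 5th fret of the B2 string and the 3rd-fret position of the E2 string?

9 semitones

B2 at fret 5 → E3 (MIDI 52); E2 at fret 3 → G2 (MIDI 43).
52 − 43 = 9, so the two pitches are 9 semitones apart, with E3 the higher.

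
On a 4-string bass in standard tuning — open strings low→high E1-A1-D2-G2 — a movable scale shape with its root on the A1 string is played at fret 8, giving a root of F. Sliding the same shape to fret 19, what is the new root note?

E

Moving from fret 8 to fret 19 shifts the root by 11 semitones.
F up 11 semitones is E.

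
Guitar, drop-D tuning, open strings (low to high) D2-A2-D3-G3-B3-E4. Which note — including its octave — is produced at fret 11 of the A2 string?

Each fret is one semitone, so A2 + 11 = G♯3.
(Equivalently spelled A♭3.)

G♯3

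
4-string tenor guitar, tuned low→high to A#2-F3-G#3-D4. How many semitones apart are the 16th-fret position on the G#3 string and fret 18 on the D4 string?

G#3 at fret 16 → C5 (MIDI 72); D4 at fret 18 → G#5 (MIDI 80).
72 − 80 = -8, so the two pitches are 8 semitones apart, with G#5 the higher.

8 semitones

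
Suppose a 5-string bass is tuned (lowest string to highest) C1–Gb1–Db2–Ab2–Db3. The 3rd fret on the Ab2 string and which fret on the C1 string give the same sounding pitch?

Ab2 at fret 3 is Ab2 + 3 semitones = B2.
The open C1 string is 20 semitones below the open Ab2, so the same pitch on the C1 string lies at fret 3 + 20 = 23.

23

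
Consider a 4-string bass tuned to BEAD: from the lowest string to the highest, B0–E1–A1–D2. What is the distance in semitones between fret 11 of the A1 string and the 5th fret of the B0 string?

16 semitones

A1 at fret 11 → G#2 (MIDI 44); B0 at fret 5 → E1 (MIDI 28).
44 − 28 = 16, so the two pitches are 16 semitones apart, with G#2 the higher.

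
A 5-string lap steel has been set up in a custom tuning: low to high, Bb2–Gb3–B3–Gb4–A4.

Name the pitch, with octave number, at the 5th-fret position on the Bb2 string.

Eb3

Each fret is one semitone, so Bb2 + 5 = Eb3.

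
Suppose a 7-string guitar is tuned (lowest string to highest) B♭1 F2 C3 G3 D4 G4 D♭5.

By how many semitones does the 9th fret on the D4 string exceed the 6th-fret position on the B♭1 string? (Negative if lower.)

31 semitones

D4 at fret 9 → B4 (MIDI 71); B♭1 at fret 6 → E2 (MIDI 40).
71 − 40 = 31, so the two pitches are 31 semitones apart.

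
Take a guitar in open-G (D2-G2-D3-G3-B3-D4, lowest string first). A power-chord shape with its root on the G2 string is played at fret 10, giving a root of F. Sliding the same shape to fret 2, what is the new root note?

A

Moving from fret 10 to fret 2 shifts the root by -8 semitones.
F down 8 semitones is A.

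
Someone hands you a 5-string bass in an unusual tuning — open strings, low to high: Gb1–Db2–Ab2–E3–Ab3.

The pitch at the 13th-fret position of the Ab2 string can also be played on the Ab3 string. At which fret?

Ab2 at fret 13 is Ab2 + 13 semitones = A3.
The open Ab3 string is 12 semitones above the open Ab2, so the same pitch on the Ab3 string lies at fret 13 − 12 = 1.

1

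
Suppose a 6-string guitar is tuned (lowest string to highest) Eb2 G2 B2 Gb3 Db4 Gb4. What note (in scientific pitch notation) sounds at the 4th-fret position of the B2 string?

Eb3

The open B2 string plus 4 semitones: B–C–Db–D–Eb.
The walk passes from B into C once, so the octave number goes from 2 to 3.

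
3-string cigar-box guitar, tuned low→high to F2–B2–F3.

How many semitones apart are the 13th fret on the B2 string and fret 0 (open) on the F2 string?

B2 at fret 13 → C4 (MIDI 60); F2 at fret 0 → F2 (MIDI 41).
60 − 41 = 19, so the two pitches are 19 semitones apart, with C4 the higher.

19 semitones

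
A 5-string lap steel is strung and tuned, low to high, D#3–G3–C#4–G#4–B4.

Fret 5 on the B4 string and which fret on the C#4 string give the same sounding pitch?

15

Fret 5 on B4 is MIDI 71 + 5 = 76 (E5). On the C#4 string (open MIDI 61), that pitch is 76 − 61 = fret 15.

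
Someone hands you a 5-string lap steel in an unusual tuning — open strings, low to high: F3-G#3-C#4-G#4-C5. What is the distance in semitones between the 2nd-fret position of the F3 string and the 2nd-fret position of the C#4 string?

8 semitones

F3 at fret 2 → G3 (MIDI 55); C#4 at fret 2 → D#4 (MIDI 63).
55 − 63 = -8, so the two pitches are 8 semitones apart, with D#4 the higher.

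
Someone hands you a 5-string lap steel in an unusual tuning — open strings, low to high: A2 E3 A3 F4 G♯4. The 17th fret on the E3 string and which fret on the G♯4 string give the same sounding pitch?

Fret 17 on E3 is MIDI 52 + 17 = 69 (A4). On the G♯4 string (open MIDI 68), that pitch is 69 − 68 = fret 1.

1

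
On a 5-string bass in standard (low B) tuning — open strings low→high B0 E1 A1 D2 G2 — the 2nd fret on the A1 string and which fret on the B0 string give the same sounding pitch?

Fret 2 on A1 is MIDI 33 + 2 = 35 (B1). On the B0 string (open MIDI 23), that pitch is 35 − 23 = fret 12.

12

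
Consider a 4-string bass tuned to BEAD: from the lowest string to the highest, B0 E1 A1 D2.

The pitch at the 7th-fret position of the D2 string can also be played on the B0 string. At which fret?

D2 at fret 7 is D2 + 7 semitones = A2.
The open B0 string is 15 semitones below the open D2, so the same pitch on the B0 string lies at fret 7 + 15 = 22.

22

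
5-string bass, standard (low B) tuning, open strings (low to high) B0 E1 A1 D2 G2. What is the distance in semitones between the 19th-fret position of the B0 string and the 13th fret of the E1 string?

1 semitone

B0 at fret 19 → F♯2 (MIDI 42); E1 at fret 13 → F2 (MIDI 41).
42 − 41 = 1, so the two pitches are 1 semitone apart, with F♯2 the higher.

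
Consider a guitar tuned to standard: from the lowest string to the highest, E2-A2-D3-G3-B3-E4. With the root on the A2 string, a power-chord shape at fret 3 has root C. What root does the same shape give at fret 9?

F#

Moving from fret 3 to fret 9 shifts the root by 6 semitones.
C up 6 semitones is F#.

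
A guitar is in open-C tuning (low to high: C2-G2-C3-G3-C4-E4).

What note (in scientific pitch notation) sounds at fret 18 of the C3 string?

The open C3 string plus 18 semitones: C–C#–D–D#–…–E–F–F#.
The walk passes from B into C once, so the octave number goes from 3 to 4.
(Equivalently spelled Gb4.)

F#4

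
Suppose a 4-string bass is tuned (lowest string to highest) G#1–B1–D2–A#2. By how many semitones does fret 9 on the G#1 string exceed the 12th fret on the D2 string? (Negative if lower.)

-9 semitones

G#1 at fret 9 → F2 (MIDI 41); D2 at fret 12 → D3 (MIDI 50).
41 − 50 = -9, so the two pitches are 9 semitones apart.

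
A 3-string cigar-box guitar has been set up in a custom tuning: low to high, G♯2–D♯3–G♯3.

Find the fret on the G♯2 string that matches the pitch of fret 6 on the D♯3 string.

13

Fret 6 on D♯3 is MIDI 51 + 6 = 57 (A3). On the G♯2 string (open MIDI 44), that pitch is 57 − 44 = fret 13.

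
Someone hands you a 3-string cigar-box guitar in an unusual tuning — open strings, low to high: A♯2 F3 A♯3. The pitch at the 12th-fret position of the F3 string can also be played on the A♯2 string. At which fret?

F3 at fret 12 is F3 + 12 semitones = F4.
The open A♯2 string is 7 semitones below the open F3, so the same pitch on the A♯2 string lies at fret 12 + 7 = 19.

19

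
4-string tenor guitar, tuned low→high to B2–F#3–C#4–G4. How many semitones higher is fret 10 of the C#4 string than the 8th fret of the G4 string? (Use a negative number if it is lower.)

C#4 at fret 10 → B4 (MIDI 71); G4 at fret 8 → D#5 (MIDI 75).
71 − 75 = -4, so the two pitches are 4 semitones apart.

-4 semitones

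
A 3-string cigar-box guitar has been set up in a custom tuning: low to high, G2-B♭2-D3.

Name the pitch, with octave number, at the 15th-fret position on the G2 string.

B♭3

G2 is MIDI 43. Adding 15 gives 58, which is B♭3.
(Equivalently spelled A♯3.)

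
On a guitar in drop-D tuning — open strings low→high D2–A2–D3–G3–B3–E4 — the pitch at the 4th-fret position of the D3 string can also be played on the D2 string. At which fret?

16

D3 at fret 4 is D3 + 4 semitones = F#3.
The open D2 string is 12 semitones below the open D3, so the same pitch on the D2 string lies at fret 4 + 12 = 16.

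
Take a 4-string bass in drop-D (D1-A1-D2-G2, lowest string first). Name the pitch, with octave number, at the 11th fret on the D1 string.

D1 is MIDI 26. Adding 11 gives 37, which is C♯2.
(Equivalently spelled D♭2.)

C♯2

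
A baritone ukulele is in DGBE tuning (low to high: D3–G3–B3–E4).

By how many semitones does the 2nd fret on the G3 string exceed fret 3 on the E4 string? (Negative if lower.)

-10 semitones

G3 at fret 2 → A3 (MIDI 57); E4 at fret 3 → G4 (MIDI 67).
57 − 67 = -10, so the two pitches are 10 semitones apart.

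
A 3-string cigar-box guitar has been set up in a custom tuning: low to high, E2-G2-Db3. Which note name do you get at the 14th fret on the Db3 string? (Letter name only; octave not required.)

Eb

The open Db3 string plus 14 semitones: Db–D–Eb–E–…–Db–D–Eb.
(Equivalently spelled D#.)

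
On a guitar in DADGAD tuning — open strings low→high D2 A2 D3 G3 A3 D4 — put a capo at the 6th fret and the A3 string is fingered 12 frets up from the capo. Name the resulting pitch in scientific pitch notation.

D#5

The capo raises the open A3 by 6 semitones to D#4; fretting 12 more gives A3 + 6 + 12 = A3 + 18 semitones = D#5.
(Also written Eb.)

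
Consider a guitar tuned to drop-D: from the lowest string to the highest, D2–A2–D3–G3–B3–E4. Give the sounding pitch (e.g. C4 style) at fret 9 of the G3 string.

The open G3 string plus 9 semitones: G–G#–A–A#–B–C–C#–D–D#–E.
The walk passes from B into C once, so the octave number goes from 3 to 4.

E4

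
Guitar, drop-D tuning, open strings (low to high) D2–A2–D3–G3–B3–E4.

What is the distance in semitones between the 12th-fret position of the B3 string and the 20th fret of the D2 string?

B3 at fret 12 → B4 (MIDI 71); D2 at fret 20 → A#3 (MIDI 58).
71 − 58 = 13, so the two pitches are 13 semitones apart, with B4 the higher.

13 semitones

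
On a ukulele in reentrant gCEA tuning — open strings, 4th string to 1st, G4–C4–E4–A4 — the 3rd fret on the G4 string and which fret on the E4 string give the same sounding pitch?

6

Fret 3 on G4 is MIDI 67 + 3 = 70 (A#4). On the E4 string (open MIDI 64), that pitch is 70 − 64 = fret 6.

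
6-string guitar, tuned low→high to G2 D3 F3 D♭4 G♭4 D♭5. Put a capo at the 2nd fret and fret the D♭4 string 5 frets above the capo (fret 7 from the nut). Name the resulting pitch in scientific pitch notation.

A♭4

The capo raises the open D♭4 by 2 semitones to E♭4; fretting 5 more gives D♭4 + 2 + 5 = D♭4 + 7 semitones = A♭4.
(Also written G♯.)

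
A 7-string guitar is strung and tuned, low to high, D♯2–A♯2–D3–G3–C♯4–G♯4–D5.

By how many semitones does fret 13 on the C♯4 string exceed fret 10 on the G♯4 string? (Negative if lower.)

C♯4 at fret 13 → D5 (MIDI 74); G♯4 at fret 10 → F♯5 (MIDI 78).
74 − 78 = -4, so the two pitches are 4 semitones apart.

-4 semitones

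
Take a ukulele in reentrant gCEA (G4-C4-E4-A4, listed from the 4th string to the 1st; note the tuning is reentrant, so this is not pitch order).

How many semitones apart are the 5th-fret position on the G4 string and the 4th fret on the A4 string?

G4 at fret 5 → C5 (MIDI 72); A4 at fret 4 → C#5 (MIDI 73).
72 − 73 = -1, so the two pitches are 1 semitone apart, with C#5 the higher.

1 semitone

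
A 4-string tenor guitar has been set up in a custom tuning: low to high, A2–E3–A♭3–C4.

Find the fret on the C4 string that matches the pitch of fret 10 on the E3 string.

Fret 10 on E3 is MIDI 52 + 10 = 62 (D4). On the C4 string (open MIDI 60), that pitch is 62 − 60 = fret 2.

2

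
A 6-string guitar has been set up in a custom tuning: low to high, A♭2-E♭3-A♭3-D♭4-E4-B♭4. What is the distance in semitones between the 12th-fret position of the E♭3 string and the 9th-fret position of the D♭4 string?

7 semitones

E♭3 at fret 12 → E♭4 (MIDI 63); D♭4 at fret 9 → B♭4 (MIDI 70).
63 − 70 = -7, so the two pitches are 7 semitones apart, with B♭4 the higher.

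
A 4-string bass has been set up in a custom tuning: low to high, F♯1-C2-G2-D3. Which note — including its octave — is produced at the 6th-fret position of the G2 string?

Each fret is one semitone, so G2 + 6 = C♯3.
(Equivalently spelled D♭3.)

C♯3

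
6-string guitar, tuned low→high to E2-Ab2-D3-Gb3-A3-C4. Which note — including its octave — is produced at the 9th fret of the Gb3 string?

Eb4

Gb3 is MIDI 54. Adding 9 gives 63, which is Eb4.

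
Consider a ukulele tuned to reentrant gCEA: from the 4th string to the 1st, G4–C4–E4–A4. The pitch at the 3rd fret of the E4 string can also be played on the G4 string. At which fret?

E4 at fret 3 is E4 + 3 semitones = G4.
The open G4 string is 3 semitones above the open E4, so the same pitch on the G4 string lies at fret 3 − 3 = 0.

0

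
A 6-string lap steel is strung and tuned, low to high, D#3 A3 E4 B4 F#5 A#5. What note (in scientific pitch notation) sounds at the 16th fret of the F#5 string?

The open F#5 string plus 16 semitones: F#–G–G#–A–…–G#–A–A#.
The walk passes from B into C once, so the octave number goes from 5 to 6.

A#6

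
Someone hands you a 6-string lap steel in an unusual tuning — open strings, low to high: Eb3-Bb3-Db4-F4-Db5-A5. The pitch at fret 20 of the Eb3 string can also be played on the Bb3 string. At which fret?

Fret 20 on Eb3 is MIDI 51 + 20 = 71 (B4). On the Bb3 string (open MIDI 58), that pitch is 71 − 58 = fret 13.

13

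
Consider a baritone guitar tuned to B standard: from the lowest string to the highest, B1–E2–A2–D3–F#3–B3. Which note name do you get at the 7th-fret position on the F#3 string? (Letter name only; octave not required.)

C#

The open F#3 string plus 7 semitones: F#–G–G#–A–A#–B–C–C#.
(Equivalently spelled Db.)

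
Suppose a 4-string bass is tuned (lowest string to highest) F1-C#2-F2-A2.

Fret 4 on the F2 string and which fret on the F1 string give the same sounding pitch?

16

F2 at fret 4 is F2 + 4 semitones = A2.
The open F1 string is 12 semitones below the open F2, so the same pitch on the F1 string lies at fret 4 + 12 = 16.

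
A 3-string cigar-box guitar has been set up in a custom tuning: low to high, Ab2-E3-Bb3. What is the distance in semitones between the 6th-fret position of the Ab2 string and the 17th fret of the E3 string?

Ab2 at fret 6 → D3 (MIDI 50); E3 at fret 17 → A4 (MIDI 69).
50 − 69 = -19, so the two pitches are 19 semitones apart, with A4 the higher.

19 semitones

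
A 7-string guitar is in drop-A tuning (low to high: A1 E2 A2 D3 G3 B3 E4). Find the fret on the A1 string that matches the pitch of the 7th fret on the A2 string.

Fret 7 on A2 is MIDI 45 + 7 = 52 (E3). On the A1 string (open MIDI 33), that pitch is 52 − 33 = fret 19.

19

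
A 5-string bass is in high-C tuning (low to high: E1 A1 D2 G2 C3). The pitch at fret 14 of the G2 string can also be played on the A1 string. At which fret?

24

G2 at fret 14 is G2 + 14 semitones = A3.
The open A1 string is 10 semitones below the open G2, so the same pitch on the A1 string lies at fret 14 + 10 = 24.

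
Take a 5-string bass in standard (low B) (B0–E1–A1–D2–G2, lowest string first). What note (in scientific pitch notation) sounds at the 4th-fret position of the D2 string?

D2 is MIDI 38. Adding 4 gives 42, which is F♯2.

F♯2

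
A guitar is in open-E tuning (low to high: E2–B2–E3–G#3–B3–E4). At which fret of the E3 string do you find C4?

8

C4 is 8 semitones above the open E3 (E–F–F#–G–G#–A–A#–B–C), so it sits at fret 8.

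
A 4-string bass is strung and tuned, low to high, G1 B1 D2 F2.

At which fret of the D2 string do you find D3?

D3 is 12 semitones above the open D2 (D–D#–E–F–…–C–C#–D), so it sits at fret 12.

12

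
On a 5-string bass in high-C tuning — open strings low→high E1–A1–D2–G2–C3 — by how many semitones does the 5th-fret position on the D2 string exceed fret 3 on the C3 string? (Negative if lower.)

D2 at fret 5 → G2 (MIDI 43); C3 at fret 3 → D#3 (MIDI 51).
43 − 51 = -8, so the two pitches are 8 semitones apart.

-8 semitones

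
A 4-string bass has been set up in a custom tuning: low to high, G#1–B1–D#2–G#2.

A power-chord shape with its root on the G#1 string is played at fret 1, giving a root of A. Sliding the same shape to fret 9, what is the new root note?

Moving from fret 1 to fret 9 shifts the root by 8 semitones.
A up 8 semitones is F.

F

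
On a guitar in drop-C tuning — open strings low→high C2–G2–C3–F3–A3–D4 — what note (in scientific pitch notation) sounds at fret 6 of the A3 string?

A3 is MIDI 57. Adding 6 gives 63, which is D♯4.
(Equivalently spelled E♭4.)

D♯4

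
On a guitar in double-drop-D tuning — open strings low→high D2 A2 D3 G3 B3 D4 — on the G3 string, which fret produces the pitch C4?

5

C4 is 5 semitones above the open G3 (G–G#–A–A#–B–C), so it sits at fret 5.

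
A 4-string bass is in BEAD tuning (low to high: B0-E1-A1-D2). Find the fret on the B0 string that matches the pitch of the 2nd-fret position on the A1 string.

12

Fret 2 on A1 is MIDI 33 + 2 = 35 (B1). On the B0 string (open MIDI 23), that pitch is 35 − 23 = fret 12.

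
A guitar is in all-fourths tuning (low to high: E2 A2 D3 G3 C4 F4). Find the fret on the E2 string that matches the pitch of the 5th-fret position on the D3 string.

Fret 5 on D3 is MIDI 50 + 5 = 55 (G3). On the E2 string (open MIDI 40), that pitch is 55 − 40 = fret 15.

15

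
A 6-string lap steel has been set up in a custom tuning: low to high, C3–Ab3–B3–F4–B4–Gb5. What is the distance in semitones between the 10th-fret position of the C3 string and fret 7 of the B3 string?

8 semitones

C3 at fret 10 → Bb3 (MIDI 58); B3 at fret 7 → Gb4 (MIDI 66).
58 − 66 = -8, so the two pitches are 8 semitones apart, with Gb4 the higher.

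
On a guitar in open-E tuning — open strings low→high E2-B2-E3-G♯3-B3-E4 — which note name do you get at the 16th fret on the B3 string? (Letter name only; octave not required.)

Each fret is one semitone, so B3 + 16 = D♯.
(Equivalently spelled E♭.)

D♯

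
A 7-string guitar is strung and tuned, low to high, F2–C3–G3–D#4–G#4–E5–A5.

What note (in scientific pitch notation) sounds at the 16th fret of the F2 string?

A3

F2 is MIDI 41. Adding 16 gives 57, which is A3.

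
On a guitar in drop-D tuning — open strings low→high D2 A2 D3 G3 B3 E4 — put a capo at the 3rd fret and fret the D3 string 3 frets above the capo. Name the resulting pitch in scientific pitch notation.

The capo raises the open D3 by 3 semitones to F3; fretting 3 more gives D3 + 3 + 3 = D3 + 6 semitones = G♯3.
(Also written A♭.)

G♯3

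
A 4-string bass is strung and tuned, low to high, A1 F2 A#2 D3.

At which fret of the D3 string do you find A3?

A3 is 7 semitones above the open D3 (D–D#–E–F–F#–G–G#–A), so it sits at fret 7.

7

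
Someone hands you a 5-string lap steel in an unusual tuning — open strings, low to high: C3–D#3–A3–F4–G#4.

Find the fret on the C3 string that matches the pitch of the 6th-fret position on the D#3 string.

9

Fret 6 on D#3 is MIDI 51 + 6 = 57 (A3). On the C3 string (open MIDI 48), that pitch is 57 − 48 = fret 9.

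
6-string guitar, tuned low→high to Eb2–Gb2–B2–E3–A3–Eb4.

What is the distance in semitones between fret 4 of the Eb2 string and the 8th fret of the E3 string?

17 semitones

Eb2 at fret 4 → G2 (MIDI 43); E3 at fret 8 → C4 (MIDI 60).
43 − 60 = -17, so the two pitches are 17 semitones apart, with C4 the higher.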